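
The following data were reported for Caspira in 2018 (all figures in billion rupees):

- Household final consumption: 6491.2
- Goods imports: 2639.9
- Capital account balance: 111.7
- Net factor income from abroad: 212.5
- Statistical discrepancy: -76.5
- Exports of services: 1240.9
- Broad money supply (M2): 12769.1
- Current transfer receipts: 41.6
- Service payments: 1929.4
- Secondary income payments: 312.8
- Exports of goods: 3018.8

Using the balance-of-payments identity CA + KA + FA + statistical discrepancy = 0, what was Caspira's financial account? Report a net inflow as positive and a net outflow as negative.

333.1

Goods balance = 3018.8 - 2639.9 = 378.9
Services balance = 1240.9 - 1929.4 = -688.5
Trade balance (goods + services) = 378.9 + (-688.5) = -309.6
Net primary income = 212.5
Net secondary income = 41.6 - 312.8 = -271.2
Current account = -309.6 + 212.5 + (-271.2) = -368.3
Financial account = -(-368.3 + 111.7 + (-76.5)) = 333.1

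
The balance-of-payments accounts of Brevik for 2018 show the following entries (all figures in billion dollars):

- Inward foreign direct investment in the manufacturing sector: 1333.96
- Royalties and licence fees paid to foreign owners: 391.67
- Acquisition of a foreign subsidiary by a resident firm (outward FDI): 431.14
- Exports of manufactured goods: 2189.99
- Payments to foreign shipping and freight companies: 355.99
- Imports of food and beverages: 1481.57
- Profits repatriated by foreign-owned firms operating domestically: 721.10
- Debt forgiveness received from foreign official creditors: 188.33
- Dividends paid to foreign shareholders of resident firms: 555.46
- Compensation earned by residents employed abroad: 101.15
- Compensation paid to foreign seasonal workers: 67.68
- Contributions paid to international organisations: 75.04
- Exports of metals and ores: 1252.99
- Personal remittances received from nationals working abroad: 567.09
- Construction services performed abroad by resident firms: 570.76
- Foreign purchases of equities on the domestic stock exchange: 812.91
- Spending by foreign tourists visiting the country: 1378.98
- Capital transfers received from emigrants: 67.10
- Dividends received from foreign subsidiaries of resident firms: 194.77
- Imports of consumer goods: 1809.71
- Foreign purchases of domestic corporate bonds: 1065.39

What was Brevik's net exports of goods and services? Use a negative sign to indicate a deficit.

Goods: -1809.71 + 1252.99 + 2189.99 - 1481.57 = 151.70
Services: -355.99 - 391.67 + 570.76 + 1378.98 = 1202.08
Trade balance = 151.70 + 1202.08 = 1353.78
(Excluded from the trade balance — financial account: inward foreign direct investment in the manufacturing sector 1333.96, acquisition of a foreign subsidiary by a resident firm (outward FDI) 431.14, foreign purchases of equities on the domestic stock exchange 812.91, foreign purchases of domestic corporate bonds 1065.39; primary income: profits repatriated by foreign-owned firms operating domestically 721.10, dividends paid to foreign shareholders of resident firms 555.46, compensation earned by residents employed abroad 101.15, compensation paid to foreign seasonal workers 67.68, dividends received from foreign subsidiaries of resident firms 194.77; capital account: debt forgiveness received from foreign official creditors 188.33, capital transfers received from emigrants 67.10; secondary income: contributions paid to international organisations 75.04, personal remittances received from nationals working abroad 567.09.)

1353.78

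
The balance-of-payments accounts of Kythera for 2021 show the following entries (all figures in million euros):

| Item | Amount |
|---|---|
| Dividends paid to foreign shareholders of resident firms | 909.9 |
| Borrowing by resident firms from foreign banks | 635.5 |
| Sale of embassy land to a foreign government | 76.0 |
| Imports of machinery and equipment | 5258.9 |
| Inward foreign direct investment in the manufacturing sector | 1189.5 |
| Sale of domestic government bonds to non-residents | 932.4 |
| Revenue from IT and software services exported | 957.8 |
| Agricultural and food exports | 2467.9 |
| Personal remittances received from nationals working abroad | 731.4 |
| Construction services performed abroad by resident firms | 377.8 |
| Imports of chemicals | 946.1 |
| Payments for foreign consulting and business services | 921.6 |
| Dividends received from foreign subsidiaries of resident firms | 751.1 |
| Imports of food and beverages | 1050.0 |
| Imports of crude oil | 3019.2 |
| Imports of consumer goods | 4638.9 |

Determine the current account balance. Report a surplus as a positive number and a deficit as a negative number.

-11458.6

Goods: -4638.9 - 946.1 - 1050.0 - 5258.9 + 2467.9 - 3019.2 = -12445.2
Services: -921.6 + 377.8 + 957.8 = 414.0
Primary income: -909.9 + 751.1 = -158.8
Secondary income: 731.4
Current account = (-12445.2) + 414.0 + (-158.8) + 731.4 = -11458.6
(Excluded from the current account — financial account: borrowing by resident firms from foreign banks 635.5, inward foreign direct investment in the manufacturing sector 1189.5, sale of domestic government bonds to non-residents 932.4; capital account: sale of embassy land to a foreign government 76.0.)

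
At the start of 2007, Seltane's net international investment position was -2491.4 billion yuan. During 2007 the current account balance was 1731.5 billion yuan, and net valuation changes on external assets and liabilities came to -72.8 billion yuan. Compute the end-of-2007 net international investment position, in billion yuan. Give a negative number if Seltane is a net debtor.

-832.7

Change in NIIP = current account + net valuation change = 1731.5 + (-72.8) = 1658.7
End-of-year NIIP = -2491.4 + 1658.7 = -832.7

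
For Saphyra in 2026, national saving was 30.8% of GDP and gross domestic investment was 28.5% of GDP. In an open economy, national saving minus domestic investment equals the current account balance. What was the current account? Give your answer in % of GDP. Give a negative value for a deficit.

CA = S - I = 30.8 - 28.5 = 2.3

2.3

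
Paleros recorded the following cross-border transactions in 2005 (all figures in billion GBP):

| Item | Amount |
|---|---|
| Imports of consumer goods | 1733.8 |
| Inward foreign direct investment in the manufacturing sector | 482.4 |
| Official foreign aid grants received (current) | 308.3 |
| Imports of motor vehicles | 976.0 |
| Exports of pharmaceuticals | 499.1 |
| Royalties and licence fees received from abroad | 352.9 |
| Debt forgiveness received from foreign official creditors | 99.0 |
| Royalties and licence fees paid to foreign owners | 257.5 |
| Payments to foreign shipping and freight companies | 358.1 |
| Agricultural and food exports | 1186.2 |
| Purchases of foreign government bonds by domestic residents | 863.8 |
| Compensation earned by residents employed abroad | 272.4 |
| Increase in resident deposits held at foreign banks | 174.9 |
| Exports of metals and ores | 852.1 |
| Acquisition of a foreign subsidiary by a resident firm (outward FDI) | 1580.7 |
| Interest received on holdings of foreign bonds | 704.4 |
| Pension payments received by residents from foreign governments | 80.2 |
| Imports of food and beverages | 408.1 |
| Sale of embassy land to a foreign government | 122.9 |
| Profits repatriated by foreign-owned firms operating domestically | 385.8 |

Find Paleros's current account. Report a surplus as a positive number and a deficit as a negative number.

136.3

Goods: 852.1 - 1733.8 + 1186.2 - 408.1 + 499.1 - 976.0 = -580.5
Services: -257.5 + 352.9 - 358.1 = -262.7
Primary income: -385.8 + 272.4 + 704.4 = 591.0
Secondary income: 80.2 + 308.3 = 388.5
Current account = (-580.5) + (-262.7) + 591.0 + 388.5 = 136.3
(Excluded from the current account — financial account: inward foreign direct investment in the manufacturing sector 482.4, purchases of foreign government bonds by domestic residents 863.8, increase in resident deposits held at foreign banks 174.9, acquisition of a foreign subsidiary by a resident firm (outward FDI) 1580.7; capital account: debt forgiveness received from foreign official creditors 99.0, sale of embassy land to a foreign government 122.9.)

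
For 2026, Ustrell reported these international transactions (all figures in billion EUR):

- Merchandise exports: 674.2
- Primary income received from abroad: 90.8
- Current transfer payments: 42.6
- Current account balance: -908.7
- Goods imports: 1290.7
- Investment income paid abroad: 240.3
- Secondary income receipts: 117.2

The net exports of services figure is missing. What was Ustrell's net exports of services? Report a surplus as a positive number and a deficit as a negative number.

-217.3

Current account = goods balance + services balance + net primary income + net secondary income
Sum of the known components = -691.4
Net exports of services = CA - (known components) = -908.7 - (-691.4) = -217.3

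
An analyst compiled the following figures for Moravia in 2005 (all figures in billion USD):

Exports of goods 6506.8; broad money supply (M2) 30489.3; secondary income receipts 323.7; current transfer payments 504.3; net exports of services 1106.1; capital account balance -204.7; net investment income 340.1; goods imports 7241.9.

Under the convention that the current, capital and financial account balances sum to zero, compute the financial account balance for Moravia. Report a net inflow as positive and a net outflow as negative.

-325.8

Goods balance = 6506.8 - 7241.9 = -735.1
Services balance = 1106.1
Trade balance (goods + services) = -735.1 + 1106.1 = 371.0
Net primary income = 340.1
Net secondary income = 323.7 - 504.3 = -180.6
Current account = 371.0 + 340.1 + (-180.6) = 530.5
Financial account = -(530.5 + (-204.7)) = -325.8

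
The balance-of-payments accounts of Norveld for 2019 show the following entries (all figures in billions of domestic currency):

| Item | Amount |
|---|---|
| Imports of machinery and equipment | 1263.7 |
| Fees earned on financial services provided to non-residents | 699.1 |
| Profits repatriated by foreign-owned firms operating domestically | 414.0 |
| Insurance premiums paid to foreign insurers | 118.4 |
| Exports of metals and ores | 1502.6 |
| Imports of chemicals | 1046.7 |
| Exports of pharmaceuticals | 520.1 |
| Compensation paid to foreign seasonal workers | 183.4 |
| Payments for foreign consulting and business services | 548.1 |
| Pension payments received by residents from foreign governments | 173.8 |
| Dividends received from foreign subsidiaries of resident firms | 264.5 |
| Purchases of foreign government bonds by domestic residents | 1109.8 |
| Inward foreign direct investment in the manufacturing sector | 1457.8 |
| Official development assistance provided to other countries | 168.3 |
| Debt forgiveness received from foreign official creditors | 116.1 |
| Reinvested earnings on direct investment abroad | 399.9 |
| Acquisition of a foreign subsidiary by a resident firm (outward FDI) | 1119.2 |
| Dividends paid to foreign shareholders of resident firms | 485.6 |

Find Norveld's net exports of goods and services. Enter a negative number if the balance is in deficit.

Goods: 1502.6 - 1046.7 - 1263.7 + 520.1 = -287.7
Services: 699.1 - 548.1 - 118.4 = 32.6
Trade balance = -287.7 + 32.6 = -255.1
(Excluded from the trade balance — primary income: profits repatriated by foreign-owned firms operating domestically 414.0, compensation paid to foreign seasonal workers 183.4, dividends received from foreign subsidiaries of resident firms 264.5, reinvested earnings on direct investment abroad 399.9, dividends paid to foreign shareholders of resident firms 485.6; secondary income: pension payments received by residents from foreign governments 173.8, official development assistance provided to other countries 168.3; financial account: purchases of foreign government bonds by domestic residents 1109.8, inward foreign direct investment in the manufacturing sector 1457.8, acquisition of a foreign subsidiary by a resident firm (outward FDI) 1119.2; capital account: debt forgiveness received from foreign official creditors 116.1.)

-255.1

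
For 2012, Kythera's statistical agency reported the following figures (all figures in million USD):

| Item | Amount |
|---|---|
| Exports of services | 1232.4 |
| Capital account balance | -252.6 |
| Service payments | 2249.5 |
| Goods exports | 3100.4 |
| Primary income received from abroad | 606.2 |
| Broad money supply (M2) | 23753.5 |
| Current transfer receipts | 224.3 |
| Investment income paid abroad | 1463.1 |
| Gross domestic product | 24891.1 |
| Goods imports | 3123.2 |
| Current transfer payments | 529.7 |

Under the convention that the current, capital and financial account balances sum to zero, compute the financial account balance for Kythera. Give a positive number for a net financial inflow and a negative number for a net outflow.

Goods balance = 3100.4 - 3123.2 = -22.8
Services balance = 1232.4 - 2249.5 = -1017.1
Trade balance (goods + services) = -22.8 + (-1017.1) = -1039.9
Net primary income = 606.2 - 1463.1 = -856.9
Net secondary income = 224.3 - 529.7 = -305.4
Current account = -1039.9 + (-856.9) + (-305.4) = -2202.2
Financial account = -(-2202.2 + (-252.6)) = 2454.8

2454.8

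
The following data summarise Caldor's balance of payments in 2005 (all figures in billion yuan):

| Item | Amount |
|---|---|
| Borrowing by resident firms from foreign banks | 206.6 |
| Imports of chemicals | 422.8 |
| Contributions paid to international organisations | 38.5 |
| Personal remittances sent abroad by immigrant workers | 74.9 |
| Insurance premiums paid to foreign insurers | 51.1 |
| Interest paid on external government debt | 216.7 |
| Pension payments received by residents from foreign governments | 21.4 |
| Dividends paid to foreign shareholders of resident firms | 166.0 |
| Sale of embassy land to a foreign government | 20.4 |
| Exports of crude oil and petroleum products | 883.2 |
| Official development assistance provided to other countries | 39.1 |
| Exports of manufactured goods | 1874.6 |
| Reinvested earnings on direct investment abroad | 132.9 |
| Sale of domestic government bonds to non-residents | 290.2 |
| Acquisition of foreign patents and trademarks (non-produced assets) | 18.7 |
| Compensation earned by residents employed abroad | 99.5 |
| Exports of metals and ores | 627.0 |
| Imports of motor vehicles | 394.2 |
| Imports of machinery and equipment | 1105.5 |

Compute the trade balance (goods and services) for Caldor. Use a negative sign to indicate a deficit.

Goods: -422.8 + 627.0 + 1874.6 - 394.2 + 883.2 - 1105.5 = 1462.3
Services: -51.1
Trade balance = 1462.3 + (-51.1) = 1411.2
(Excluded from the trade balance — financial account: borrowing by resident firms from foreign banks 206.6, sale of domestic government bonds to non-residents 290.2; secondary income: contributions paid to international organisations 38.5, personal remittances sent abroad by immigrant workers 74.9, pension payments received by residents from foreign governments 21.4, official development assistance provided to other countries 39.1; primary income: interest paid on external government debt 216.7, dividends paid to foreign shareholders of resident firms 166.0, reinvested earnings on direct investment abroad 132.9, compensation earned by residents employed abroad 99.5; capital account: sale of embassy land to a foreign government 20.4, acquisition of foreign patents and trademarks (non-produced assets) 18.7.)

1411.2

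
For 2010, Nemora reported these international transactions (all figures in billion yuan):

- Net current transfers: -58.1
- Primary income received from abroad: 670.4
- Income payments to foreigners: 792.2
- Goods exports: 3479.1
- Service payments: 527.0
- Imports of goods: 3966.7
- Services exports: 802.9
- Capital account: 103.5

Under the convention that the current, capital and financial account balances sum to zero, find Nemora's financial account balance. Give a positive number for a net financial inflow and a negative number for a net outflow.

288.1

Goods balance = 3479.1 - 3966.7 = -487.6
Services balance = 802.9 - 527.0 = 275.9
Trade balance (goods + services) = -487.6 + 275.9 = -211.7
Net primary income = 670.4 - 792.2 = -121.8
Net secondary income = -58.1
Current account = -211.7 + (-121.8) + (-58.1) = -391.6
Financial account = -(-391.6 + 103.5) = 288.1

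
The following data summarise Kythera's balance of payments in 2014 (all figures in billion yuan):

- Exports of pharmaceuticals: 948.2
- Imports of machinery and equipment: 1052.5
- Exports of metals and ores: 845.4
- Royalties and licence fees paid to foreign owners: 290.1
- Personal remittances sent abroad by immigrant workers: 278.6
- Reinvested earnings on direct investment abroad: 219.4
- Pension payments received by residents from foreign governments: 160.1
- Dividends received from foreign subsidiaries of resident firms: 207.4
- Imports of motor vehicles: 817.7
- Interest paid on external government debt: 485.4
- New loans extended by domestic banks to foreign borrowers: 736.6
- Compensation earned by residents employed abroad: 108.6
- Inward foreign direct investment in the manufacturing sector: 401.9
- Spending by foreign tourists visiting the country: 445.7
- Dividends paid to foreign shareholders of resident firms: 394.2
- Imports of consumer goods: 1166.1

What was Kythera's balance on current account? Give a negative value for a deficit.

-1549.8

Goods: 845.4 - 1052.5 - 817.7 + 948.2 - 1166.1 = -1242.7
Services: 445.7 - 290.1 = 155.6
Primary income: -394.2 - 485.4 + 207.4 + 108.6 + 219.4 = -344.2
Secondary income: 160.1 - 278.6 = -118.5
Current account = (-1242.7) + 155.6 + (-344.2) + (-118.5) = -1549.8
(Excluded from the current account — financial account: new loans extended by domestic banks to foreign borrowers 736.6, inward foreign direct investment in the manufacturing sector 401.9.)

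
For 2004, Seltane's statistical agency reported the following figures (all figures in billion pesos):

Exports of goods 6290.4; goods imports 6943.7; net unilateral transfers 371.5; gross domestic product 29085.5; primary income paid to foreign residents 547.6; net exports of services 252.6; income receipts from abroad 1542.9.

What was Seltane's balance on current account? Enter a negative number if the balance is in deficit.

966.1

Goods balance = 6290.4 - 6943.7 = -653.3
Services balance = 252.6
Trade balance (goods + services) = -653.3 + 252.6 = -400.7
Net primary income = 1542.9 - 547.6 = 995.3
Net secondary income = 371.5
Current account = -400.7 + 995.3 + 371.5 = 966.1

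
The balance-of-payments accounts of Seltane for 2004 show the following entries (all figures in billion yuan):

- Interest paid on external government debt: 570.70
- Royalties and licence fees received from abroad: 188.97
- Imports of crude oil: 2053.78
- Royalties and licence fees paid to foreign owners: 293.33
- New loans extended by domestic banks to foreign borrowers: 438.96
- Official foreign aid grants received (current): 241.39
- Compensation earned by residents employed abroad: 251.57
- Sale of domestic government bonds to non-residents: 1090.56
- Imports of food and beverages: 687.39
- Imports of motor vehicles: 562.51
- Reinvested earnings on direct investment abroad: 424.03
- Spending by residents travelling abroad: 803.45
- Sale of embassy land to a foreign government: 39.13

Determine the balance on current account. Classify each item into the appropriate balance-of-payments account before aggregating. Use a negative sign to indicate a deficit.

-3865.20

Goods: -562.51 - 2053.78 - 687.39 = -3303.68
Services: -803.45 + 188.97 - 293.33 = -907.81
Primary income: -570.70 + 424.03 + 251.57 = 104.90
Secondary income: 241.39
Current account = (-3303.68) + (-907.81) + 104.90 + 241.39 = -3865.20
(Excluded from the current account — financial account: new loans extended by domestic banks to foreign borrowers 438.96, sale of domestic government bonds to non-residents 1090.56; capital account: sale of embassy land to a foreign government 39.13.)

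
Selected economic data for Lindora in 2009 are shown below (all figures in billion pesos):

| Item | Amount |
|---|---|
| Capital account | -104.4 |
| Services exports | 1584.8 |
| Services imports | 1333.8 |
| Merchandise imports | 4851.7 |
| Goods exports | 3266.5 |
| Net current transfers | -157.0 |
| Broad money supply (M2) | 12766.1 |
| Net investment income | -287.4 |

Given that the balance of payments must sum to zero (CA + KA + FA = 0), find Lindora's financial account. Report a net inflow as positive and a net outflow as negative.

1883.0

Goods balance = 3266.5 - 4851.7 = -1585.2
Services balance = 1584.8 - 1333.8 = 251.0
Trade balance (goods + services) = -1585.2 + 251.0 = -1334.2
Net primary income = -287.4
Net secondary income = -157.0
Current account = -1334.2 + (-287.4) + (-157.0) = -1778.6
Financial account = -(-1778.6 + (-104.4)) = 1883.0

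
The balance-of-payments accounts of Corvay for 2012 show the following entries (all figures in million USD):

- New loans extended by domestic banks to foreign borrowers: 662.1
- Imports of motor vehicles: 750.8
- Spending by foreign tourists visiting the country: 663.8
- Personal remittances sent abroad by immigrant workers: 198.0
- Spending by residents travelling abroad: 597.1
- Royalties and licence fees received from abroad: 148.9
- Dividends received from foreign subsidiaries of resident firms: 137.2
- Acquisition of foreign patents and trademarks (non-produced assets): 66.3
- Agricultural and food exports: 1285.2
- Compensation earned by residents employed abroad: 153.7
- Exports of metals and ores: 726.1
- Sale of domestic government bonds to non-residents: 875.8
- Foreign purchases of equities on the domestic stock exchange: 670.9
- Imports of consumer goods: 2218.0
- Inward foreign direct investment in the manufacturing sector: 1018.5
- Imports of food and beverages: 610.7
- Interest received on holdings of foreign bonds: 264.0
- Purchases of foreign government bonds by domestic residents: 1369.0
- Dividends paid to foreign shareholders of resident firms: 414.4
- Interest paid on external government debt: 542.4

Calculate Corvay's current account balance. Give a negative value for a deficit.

-1952.5

Goods: -2218.0 + 726.1 + 1285.2 - 610.7 - 750.8 = -1568.2
Services: 148.9 - 597.1 + 663.8 = 215.6
Primary income: -542.4 - 414.4 + 264.0 + 137.2 + 153.7 = -401.9
Secondary income: -198.0
Current account = (-1568.2) + 215.6 + (-401.9) + (-198.0) = -1952.5
(Excluded from the current account — financial account: new loans extended by domestic banks to foreign borrowers 662.1, sale of domestic government bonds to non-residents 875.8, foreign purchases of equities on the domestic stock exchange 670.9, inward foreign direct investment in the manufacturing sector 1018.5, purchases of foreign government bonds by domestic residents 1369.0; capital account: acquisition of foreign patents and trademarks (non-produced assets) 66.3.)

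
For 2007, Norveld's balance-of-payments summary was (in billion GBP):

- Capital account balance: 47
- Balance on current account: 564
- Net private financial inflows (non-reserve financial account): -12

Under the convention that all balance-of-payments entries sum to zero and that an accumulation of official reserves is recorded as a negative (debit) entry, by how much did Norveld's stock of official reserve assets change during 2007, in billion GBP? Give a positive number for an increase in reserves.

599

Official reserve transactions balance = -(564 + 47 + (-12)) = -599
An accumulation of reserves is recorded as a debit (negative entry), so the change in the stock of reserves is the negative of that balance.
Change in official reserves = -(-599) = 599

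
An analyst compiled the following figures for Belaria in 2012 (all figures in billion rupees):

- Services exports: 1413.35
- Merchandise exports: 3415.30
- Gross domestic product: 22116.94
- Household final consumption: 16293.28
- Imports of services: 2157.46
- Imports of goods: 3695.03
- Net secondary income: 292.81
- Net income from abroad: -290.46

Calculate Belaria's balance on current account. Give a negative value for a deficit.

-1021.49

Goods balance = 3415.30 - 3695.03 = -279.73
Services balance = 1413.35 - 2157.46 = -744.11
Trade balance (goods + services) = -279.73 + (-744.11) = -1023.84
Net primary income = -290.46
Net secondary income = 292.81
Current account = -1023.84 + (-290.46) + 292.81 = -1021.49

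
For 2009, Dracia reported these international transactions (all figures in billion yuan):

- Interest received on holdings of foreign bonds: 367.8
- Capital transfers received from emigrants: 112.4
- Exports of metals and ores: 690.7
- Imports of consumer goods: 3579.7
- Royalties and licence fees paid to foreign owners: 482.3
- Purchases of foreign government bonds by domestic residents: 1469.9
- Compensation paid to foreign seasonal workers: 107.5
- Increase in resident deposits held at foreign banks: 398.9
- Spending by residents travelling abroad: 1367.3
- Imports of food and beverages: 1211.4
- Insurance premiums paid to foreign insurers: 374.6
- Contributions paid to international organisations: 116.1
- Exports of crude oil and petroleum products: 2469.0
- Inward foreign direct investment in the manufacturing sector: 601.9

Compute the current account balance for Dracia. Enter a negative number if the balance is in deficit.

Goods: 2469.0 + 690.7 - 3579.7 - 1211.4 = -1631.4
Services: -482.3 - 1367.3 - 374.6 = -2224.2
Primary income: -107.5 + 367.8 = 260.3
Secondary income: -116.1
Current account = (-1631.4) + (-2224.2) + 260.3 + (-116.1) = -3711.4
(Excluded from the current account — capital account: capital transfers received from emigrants 112.4; financial account: purchases of foreign government bonds by domestic residents 1469.9, increase in resident deposits held at foreign banks 398.9, inward foreign direct investment in the manufacturing sector 601.9.)

-3711.4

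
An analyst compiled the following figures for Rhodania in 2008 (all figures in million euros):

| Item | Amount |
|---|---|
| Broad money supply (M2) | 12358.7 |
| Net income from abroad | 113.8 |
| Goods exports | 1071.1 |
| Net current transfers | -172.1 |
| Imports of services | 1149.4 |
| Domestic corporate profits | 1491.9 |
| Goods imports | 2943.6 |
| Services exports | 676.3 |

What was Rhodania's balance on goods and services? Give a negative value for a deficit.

Goods balance = 1071.1 - 2943.6 = -1872.5
Services balance = 676.3 - 1149.4 = -473.1
Trade balance (goods + services) = -1872.5 + (-473.1) = -2345.6

-2345.6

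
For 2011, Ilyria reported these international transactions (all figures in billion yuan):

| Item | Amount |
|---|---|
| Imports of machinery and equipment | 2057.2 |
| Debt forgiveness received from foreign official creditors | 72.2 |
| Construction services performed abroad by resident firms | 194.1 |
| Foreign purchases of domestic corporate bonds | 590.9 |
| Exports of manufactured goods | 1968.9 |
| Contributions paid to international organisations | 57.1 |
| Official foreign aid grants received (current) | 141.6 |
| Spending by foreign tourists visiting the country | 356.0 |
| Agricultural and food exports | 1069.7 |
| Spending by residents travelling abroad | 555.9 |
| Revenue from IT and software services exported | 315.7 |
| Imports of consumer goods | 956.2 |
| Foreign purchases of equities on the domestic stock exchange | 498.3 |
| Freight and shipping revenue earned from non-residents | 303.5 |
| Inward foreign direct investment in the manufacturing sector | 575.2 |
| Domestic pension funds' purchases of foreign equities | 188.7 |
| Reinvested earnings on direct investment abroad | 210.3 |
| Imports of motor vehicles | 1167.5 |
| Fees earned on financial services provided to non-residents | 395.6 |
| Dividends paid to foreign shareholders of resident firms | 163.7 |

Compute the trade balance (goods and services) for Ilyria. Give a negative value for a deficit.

-133.3

Goods: 1968.9 + 1069.7 - 956.2 - 2057.2 - 1167.5 = -1142.3
Services: 194.1 + 356.0 + 303.5 - 555.9 + 315.7 + 395.6 = 1009.0
Trade balance = -1142.3 + 1009.0 = -133.3
(Excluded from the trade balance — capital account: debt forgiveness received from foreign official creditors 72.2; financial account: foreign purchases of domestic corporate bonds 590.9, foreign purchases of equities on the domestic stock exchange 498.3, inward foreign direct investment in the manufacturing sector 575.2, domestic pension funds' purchases of foreign equities 188.7; secondary income: contributions paid to international organisations 57.1, official foreign aid grants received (current) 141.6; primary income: reinvested earnings on direct investment abroad 210.3, dividends paid to foreign shareholders of resident firms 163.7.)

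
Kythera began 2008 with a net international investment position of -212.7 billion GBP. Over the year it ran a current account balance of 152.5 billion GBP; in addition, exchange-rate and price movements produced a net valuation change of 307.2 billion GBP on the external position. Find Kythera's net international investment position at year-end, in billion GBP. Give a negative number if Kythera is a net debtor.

Change in NIIP = current account + net valuation change = 152.5 + 307.2 = 459.7
End-of-year NIIP = -212.7 + 459.7 = 247.0

247.0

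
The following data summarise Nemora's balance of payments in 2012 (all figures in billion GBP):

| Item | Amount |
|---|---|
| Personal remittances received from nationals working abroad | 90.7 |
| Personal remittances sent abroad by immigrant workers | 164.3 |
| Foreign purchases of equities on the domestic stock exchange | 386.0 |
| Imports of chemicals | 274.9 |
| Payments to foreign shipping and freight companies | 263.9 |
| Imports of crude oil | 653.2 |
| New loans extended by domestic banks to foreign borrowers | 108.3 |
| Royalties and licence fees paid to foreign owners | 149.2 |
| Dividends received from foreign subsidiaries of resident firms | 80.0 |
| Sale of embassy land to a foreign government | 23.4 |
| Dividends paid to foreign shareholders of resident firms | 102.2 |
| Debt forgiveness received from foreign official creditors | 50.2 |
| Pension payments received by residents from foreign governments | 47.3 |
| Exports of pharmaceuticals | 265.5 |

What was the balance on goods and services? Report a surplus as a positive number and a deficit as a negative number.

Goods: -274.9 - 653.2 + 265.5 = -662.6
Services: -149.2 - 263.9 = -413.1
Trade balance = -662.6 + (-413.1) = -1075.7
(Excluded from the trade balance — secondary income: personal remittances received from nationals working abroad 90.7, personal remittances sent abroad by immigrant workers 164.3, pension payments received by residents from foreign governments 47.3; financial account: foreign purchases of equities on the domestic stock exchange 386.0, new loans extended by domestic banks to foreign borrowers 108.3; primary income: dividends received from foreign subsidiaries of resident firms 80.0, dividends paid to foreign shareholders of resident firms 102.2; capital account: sale of embassy land to a foreign government 23.4, debt forgiveness received from foreign official creditors 50.2.)

-1075.7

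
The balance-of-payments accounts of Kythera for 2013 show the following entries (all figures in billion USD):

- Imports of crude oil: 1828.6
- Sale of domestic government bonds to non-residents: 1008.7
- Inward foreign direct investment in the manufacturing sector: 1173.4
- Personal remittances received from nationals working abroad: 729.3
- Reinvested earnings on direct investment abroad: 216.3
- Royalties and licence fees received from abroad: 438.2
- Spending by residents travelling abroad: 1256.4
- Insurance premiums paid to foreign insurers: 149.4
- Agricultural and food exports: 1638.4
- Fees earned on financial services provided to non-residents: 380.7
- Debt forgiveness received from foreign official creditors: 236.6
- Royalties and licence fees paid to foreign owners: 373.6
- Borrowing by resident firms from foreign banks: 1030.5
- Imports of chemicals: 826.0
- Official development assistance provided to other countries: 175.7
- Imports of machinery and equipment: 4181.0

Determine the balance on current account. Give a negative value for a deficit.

-5387.8

Goods: -1828.6 - 826.0 - 4181.0 + 1638.4 = -5197.2
Services: 438.2 - 149.4 - 373.6 - 1256.4 + 380.7 = -960.5
Primary income: 216.3
Secondary income: 729.3 - 175.7 = 553.6
Current account = (-5197.2) + (-960.5) + 216.3 + 553.6 = -5387.8
(Excluded from the current account — financial account: sale of domestic government bonds to non-residents 1008.7, inward foreign direct investment in the manufacturing sector 1173.4, borrowing by resident firms from foreign banks 1030.5; capital account: debt forgiveness received from foreign official creditors 236.6.)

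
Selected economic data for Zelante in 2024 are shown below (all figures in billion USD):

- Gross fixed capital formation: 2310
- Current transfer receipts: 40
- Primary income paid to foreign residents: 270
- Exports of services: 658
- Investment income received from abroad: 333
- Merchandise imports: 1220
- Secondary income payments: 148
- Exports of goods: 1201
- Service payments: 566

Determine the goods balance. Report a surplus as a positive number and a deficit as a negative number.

-19

Goods balance = 1201 - 1220 = -19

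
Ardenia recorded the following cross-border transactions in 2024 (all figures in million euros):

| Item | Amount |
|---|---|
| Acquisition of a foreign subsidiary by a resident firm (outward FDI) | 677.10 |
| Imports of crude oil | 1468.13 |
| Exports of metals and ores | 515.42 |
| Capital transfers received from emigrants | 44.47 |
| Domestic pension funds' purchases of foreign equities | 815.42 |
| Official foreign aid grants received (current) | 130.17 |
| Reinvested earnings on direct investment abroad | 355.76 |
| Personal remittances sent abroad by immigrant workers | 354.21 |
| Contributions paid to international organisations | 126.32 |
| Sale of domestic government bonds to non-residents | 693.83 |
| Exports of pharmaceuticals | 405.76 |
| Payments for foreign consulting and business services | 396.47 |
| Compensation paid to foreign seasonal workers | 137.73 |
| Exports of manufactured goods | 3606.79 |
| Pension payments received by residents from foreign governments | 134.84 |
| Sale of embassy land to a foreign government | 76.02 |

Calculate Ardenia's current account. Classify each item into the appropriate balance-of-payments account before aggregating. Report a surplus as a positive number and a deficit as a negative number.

Goods: 3606.79 + 515.42 - 1468.13 + 405.76 = 3059.84
Services: -396.47
Primary income: 355.76 - 137.73 = 218.03
Secondary income: 134.84 - 354.21 - 126.32 + 130.17 = -215.52
Current account = 3059.84 + (-396.47) + 218.03 + (-215.52) = 2665.88
(Excluded from the current account — financial account: acquisition of a foreign subsidiary by a resident firm (outward FDI) 677.10, domestic pension funds' purchases of foreign equities 815.42, sale of domestic government bonds to non-residents 693.83; capital account: capital transfers received from emigrants 44.47, sale of embassy land to a foreign government 76.02.)

2665.88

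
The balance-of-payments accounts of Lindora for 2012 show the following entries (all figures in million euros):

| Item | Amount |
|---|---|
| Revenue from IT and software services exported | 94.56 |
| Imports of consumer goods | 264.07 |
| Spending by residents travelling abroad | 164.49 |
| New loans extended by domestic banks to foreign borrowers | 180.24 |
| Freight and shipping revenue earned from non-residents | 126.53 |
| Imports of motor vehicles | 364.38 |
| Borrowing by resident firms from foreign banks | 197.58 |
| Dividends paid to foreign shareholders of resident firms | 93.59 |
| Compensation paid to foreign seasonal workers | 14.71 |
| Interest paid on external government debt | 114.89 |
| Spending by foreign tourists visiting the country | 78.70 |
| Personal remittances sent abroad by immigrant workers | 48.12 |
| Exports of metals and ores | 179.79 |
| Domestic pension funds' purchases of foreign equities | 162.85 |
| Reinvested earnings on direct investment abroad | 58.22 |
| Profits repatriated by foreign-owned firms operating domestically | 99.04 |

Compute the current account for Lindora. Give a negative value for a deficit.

-625.49

Goods: -364.38 + 179.79 - 264.07 = -448.66
Services: 94.56 + 126.53 + 78.70 - 164.49 = 135.30
Primary income: -114.89 + 58.22 - 14.71 - 99.04 - 93.59 = -264.01
Secondary income: -48.12
Current account = (-448.66) + 135.30 + (-264.01) + (-48.12) = -625.49
(Excluded from the current account — financial account: new loans extended by domestic banks to foreign borrowers 180.24, borrowing by resident firms from foreign banks 197.58, domestic pension funds' purchases of foreign equities 162.85.)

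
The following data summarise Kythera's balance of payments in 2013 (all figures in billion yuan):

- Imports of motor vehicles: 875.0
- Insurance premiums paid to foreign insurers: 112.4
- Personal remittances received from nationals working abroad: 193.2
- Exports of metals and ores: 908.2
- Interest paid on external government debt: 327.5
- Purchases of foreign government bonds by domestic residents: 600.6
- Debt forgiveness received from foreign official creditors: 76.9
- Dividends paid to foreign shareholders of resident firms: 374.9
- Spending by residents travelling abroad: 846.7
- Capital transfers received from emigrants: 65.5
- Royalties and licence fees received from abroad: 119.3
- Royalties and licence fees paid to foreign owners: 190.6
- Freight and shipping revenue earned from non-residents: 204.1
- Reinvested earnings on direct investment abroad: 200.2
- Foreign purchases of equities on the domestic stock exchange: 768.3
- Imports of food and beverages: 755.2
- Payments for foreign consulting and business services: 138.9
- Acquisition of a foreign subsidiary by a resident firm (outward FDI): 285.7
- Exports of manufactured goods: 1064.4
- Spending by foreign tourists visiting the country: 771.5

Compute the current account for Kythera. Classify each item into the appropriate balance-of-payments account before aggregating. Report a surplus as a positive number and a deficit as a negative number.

-160.3

Goods: 908.2 - 755.2 + 1064.4 - 875.0 = 342.4
Services: 119.3 - 846.7 + 204.1 - 138.9 - 112.4 + 771.5 - 190.6 = -193.7
Primary income: -374.9 - 327.5 + 200.2 = -502.2
Secondary income: 193.2
Current account = 342.4 + (-193.7) + (-502.2) + 193.2 = -160.3
(Excluded from the current account — financial account: purchases of foreign government bonds by domestic residents 600.6, foreign purchases of equities on the domestic stock exchange 768.3, acquisition of a foreign subsidiary by a resident firm (outward FDI) 285.7; capital account: debt forgiveness received from foreign official creditors 76.9, capital transfers received from emigrants 65.5.)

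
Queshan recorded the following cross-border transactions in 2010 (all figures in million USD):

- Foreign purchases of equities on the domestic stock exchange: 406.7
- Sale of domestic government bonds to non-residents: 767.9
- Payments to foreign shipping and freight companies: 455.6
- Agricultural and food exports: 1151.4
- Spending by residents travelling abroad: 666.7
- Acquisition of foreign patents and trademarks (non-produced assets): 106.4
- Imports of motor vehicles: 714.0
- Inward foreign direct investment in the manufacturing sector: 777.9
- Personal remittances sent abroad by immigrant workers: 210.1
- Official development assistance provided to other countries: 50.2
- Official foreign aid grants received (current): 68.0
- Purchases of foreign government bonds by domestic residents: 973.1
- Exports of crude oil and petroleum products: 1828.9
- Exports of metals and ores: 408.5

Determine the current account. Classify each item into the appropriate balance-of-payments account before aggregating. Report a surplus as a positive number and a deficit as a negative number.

1360.2

Goods: 1828.9 - 714.0 + 1151.4 + 408.5 = 2674.8
Services: -666.7 - 455.6 = -1122.3
Secondary income: -210.1 + 68.0 - 50.2 = -192.3
Current account = 2674.8 + (-1122.3) + (-192.3) = 1360.2
(Excluded from the current account — financial account: foreign purchases of equities on the domestic stock exchange 406.7, sale of domestic government bonds to non-residents 767.9, inward foreign direct investment in the manufacturing sector 777.9, purchases of foreign government bonds by domestic residents 973.1; capital account: acquisition of foreign patents and trademarks (non-produced assets) 106.4.)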